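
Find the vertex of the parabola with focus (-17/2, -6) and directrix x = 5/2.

(-3, -6)

The vertex is the midpoint between the focus and the directrix along the axis of symmetry.
Axis is horizontal (directrix is vertical). Vertex x-coordinate = (-17/2 + 5/2)/2 = -3; y-coordinate = -6.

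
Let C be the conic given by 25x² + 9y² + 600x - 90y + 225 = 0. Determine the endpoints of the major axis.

(-12, -15) and (-12, 25)

Rearranging, 25(x² + 24x) + 9(y² - 10y) = -225.
Completing the square gives 25(x + 12)² + 9(y - 5)² = -225 + 3600 + 225 = 3600.
Divide by 3600: (x + 12)²/144 + (y - 5)²/400 = 1
Ellipse, center (-12, 5), major axis vertical; a² = 400, b² = 144.
a = 20. Vertices at (h, k ± a).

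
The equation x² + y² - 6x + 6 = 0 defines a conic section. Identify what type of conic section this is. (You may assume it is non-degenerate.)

circle

No xy term. Coefficients of x² and y² are A = 1, C = 1.
A = C (same sign) ⇒ circle.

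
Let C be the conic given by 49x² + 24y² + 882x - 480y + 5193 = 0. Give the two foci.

49(x² + 18x) + 24(y² - 20y) = -5193
Complete the square: 49(x + 9)² + 24(y - 10)² = -5193 + 3969 + 2400 = 1176
Divide by 1176: (x + 9)²/24 + (y - 10)²/49 = 1
Ellipse, center (-9, 10), major axis vertical; a² = 49, b² = 24.
c² = a² - b² = 49 - 24 = 25, so c = 5.
Foci lie on the vertical axis through the center: (h, k ± c).

(-9, 5) and (-9, 15)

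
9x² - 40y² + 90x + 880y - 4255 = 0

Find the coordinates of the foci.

(-5, 4) and (-5, 18)

Group: 9(x² + 10x) -40(y² - 22y) = 4255
Completing the square gives 9(x + 5)² -40(y - 11)² = 4255 + 225 - 4840 = -360.
Dividing both sides by -360: (y - 11)²/9 - (x + 5)²/40 = 1
Hyperbola, center (-5, 11), transverse axis vertical; a² = 9, b² = 40.
c² = a² + b² = 9 + 40 = 49, so c = 7.
Foci lie on the vertical axis through the center: (h, k ± c).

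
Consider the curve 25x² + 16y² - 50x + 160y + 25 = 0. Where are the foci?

Collect terms: 25(x² - 2x) + 16(y² + 10y) = -25
Completing the square gives 25(x - 1)² + 16(y + 5)² = -25 + 25 + 400 = 400.
Divide through by 400 to get (x - 1)²/16 + (y + 5)²/25 = 1.
Ellipse, center (1, -5), major axis vertical; a² = 25, b² = 16.
c² = a² - b² = 25 - 16 = 9, so c = 3.
Foci lie on the vertical axis through the center: (h, k ± c).

(1, -8) and (1, -2)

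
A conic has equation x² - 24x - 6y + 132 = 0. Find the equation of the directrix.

Only x is squared. Complete the square in x: (x - 12)² = 6(y + 2).
Vertex (12, -2); 4p = 6 so p = 3/2. Opens up.
Directrix is the horizontal line y = k − p = -2 − (3/2) = -7/2.

y = -7/2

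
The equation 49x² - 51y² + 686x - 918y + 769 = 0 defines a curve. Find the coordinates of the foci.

(-7, -19) and (-7, 1)

Collect terms: 49(x² + 14x) -51(y² + 18y) = -769
Complete the square: 49(x + 7)² -51(y + 9)² = -769 + 2401 - 4131 = -2499
Divide by -2499: (y + 9)²/49 - (x + 7)²/51 = 1
Hyperbola, center (-7, -9), transverse axis vertical; a² = 49, b² = 51.
c² = a² + b² = 49 + 51 = 100, so c = 10.
Foci lie on the vertical axis through the center: (h, k ± c).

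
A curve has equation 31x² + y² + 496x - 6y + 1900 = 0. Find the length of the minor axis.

2√3

Rearranging, 31(x² + 16x) + (y² - 6y) = -1900.
Complete the square in x and y: 31(x + 8)² + (y - 3)² = -1900 + 1984 + 9 = 93
Divide through by 93 to get (x + 8)²/3 + (y - 3)²/93 = 1.
Ellipse, center (-8, 3), major axis vertical; a² = 93, b² = 3.
b² = 3 so b = √3; the minor axis has length 2b = 2√3.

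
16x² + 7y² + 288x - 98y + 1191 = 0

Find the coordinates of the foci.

Group the x- and y-terms: 16(x² + 18x) + 7(y² - 14y) = -1191
Completing the square gives 16(x + 9)² + 7(y - 7)² = -1191 + 1296 + 343 = 448.
Divide by 448: (x + 9)²/28 + (y - 7)²/64 = 1
Ellipse, center (-9, 7), major axis vertical; a² = 64, b² = 28.
c² = a² - b² = 64 - 28 = 36, so c = 6.
Foci lie on the vertical axis through the center: (h, k ± c).

(-9, 1) and (-9, 13)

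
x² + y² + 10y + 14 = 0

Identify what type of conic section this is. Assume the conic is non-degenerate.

No xy term. Coefficients of x² and y² are A = 1, C = 1.
A = C (same sign) ⇒ circle.

circle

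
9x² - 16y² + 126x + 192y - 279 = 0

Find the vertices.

Rearranging, 9(x² + 14x) -16(y² - 12y) = 279.
9(x + 7)² -16(y - 6)² = 279 + 441 - 576 = 144
Divide through by 144 to get (x + 7)²/16 - (y - 6)²/9 = 1.
Hyperbola, center (-7, 6), transverse axis horizontal; a² = 16, b² = 9.
a = 4. Vertices at (h ± a, k).

(-11, 6) and (-3, 6)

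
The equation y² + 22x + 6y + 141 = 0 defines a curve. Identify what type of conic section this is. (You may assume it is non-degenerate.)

No xy term. Coefficients of x² and y² are A = 0, C = 1.
Exactly one squared variable ⇒ parabola.

parabola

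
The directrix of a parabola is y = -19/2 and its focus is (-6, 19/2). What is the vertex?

(-6, 0)

The vertex is the midpoint between the focus and the directrix along the axis of symmetry.
Axis is vertical (directrix is horizontal). Vertex y-coordinate = (19/2 + (-19/2))/2 = 0; x-coordinate = -6.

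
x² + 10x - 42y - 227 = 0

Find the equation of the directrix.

Only x is squared. Complete the square in x: (x + 5)² = 42(y + 6).
Vertex (-5, -6); 4p = 42 so p = 21/2. Opens up.
Directrix is the horizontal line y = k − p = -6 − (21/2) = -33/2.

y = -33/2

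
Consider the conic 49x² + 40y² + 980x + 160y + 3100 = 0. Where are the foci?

(-10, -5) and (-10, 1)

49(x² + 20x) + 40(y² + 4y) = -3100
Completing the square gives 49(x + 10)² + 40(y + 2)² = -3100 + 4900 + 160 = 1960.
Divide by 1960: (x + 10)²/40 + (y + 2)²/49 = 1
Ellipse, center (-10, -2), major axis vertical; a² = 49, b² = 40.
c² = a² - b² = 49 - 40 = 9, so c = 3.
Foci lie on the vertical axis through the center: (h, k ± c).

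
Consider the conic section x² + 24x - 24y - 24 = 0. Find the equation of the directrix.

y = -13

Only x is squared. Complete the square in x: (x + 12)² = 24(y + 7).
Vertex (-12, -7); 4p = 24 so p = 6. Opens up.
Directrix is the horizontal line y = k − p = -7 − (6) = -13.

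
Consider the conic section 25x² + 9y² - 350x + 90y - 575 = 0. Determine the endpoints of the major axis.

Rearranging, 25(x² - 14x) + 9(y² + 10y) = 575.
Completing the square gives 25(x - 7)² + 9(y + 5)² = 575 + 1225 + 225 = 2025.
Divide by 2025: (x - 7)²/81 + (y + 5)²/225 = 1
Ellipse, center (7, -5), major axis vertical; a² = 225, b² = 81.
a = 15. Vertices at (h, k ± a).

(7, -20) and (7, 10)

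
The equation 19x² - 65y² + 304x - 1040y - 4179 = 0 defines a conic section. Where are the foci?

19(x² + 16x) -65(y² + 16y) = 4179
19(x + 8)² -65(y + 8)² = 4179 + 1216 - 4160 = 1235
Divide through by 1235 to get (x + 8)²/65 - (y + 8)²/19 = 1.
Hyperbola, center (-8, -8), transverse axis horizontal; a² = 65, b² = 19.
c² = a² + b² = 65 + 19 = 84, so c = 2√21.
Foci lie on the horizontal axis through the center: (h ± c, k).

(-8 - 2√21, -8) and (-8 + 2√21, -8)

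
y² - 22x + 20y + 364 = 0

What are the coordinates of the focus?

(35/2, -10)

Only y is squared. Complete the square in y: (y + 10)² = 22(x - 12).
Vertex (12, -10); 4p = 22 so p = 11/2. Opens right.
Focus is p units from the vertex along the axis: (h + p, k).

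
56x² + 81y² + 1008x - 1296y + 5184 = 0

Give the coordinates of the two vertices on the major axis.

(-18, 8) and (0, 8)

Group: 56(x² + 18x) + 81(y² - 16y) = -5184
56(x + 9)² + 81(y - 8)² = -5184 + 4536 + 5184 = 4536
Divide through by 4536 to get (x + 9)²/81 + (y - 8)²/56 = 1.
Ellipse, center (-9, 8), major axis horizontal; a² = 81, b² = 56.
a = 9. Vertices at (h ± a, k).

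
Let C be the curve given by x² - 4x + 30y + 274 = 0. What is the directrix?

y = -3/2

Only x is squared. Complete the square in x: (x - 2)² = -30(y + 9).
Vertex (2, -9); 4p = -30 so p = -15/2. Opens down.
Directrix is the horizontal line y = k − p = -9 − (-15/2) = -3/2.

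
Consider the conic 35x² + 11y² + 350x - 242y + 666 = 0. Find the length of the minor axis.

4√11

Rearranging, 35(x² + 10x) + 11(y² - 22y) = -666.
35(x + 5)² + 11(y - 11)² = -666 + 875 + 1331 = 1540
Divide by 1540: (x + 5)²/44 + (y - 11)²/140 = 1
Ellipse, center (-5, 11), major axis vertical; a² = 140, b² = 44.
b² = 44 so b = 2√11; the minor axis has length 2b = 4√11.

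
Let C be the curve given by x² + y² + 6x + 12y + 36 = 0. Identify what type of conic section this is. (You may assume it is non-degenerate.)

circle

No xy term. Coefficients of x² and y² are A = 1, C = 1.
A = C (same sign) ⇒ circle.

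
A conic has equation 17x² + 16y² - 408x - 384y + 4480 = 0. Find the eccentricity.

e = √17/17

Rearranging, 17(x² - 24x) + 16(y² - 24y) = -4480.
Complete the square: 17(x - 12)² + 16(y - 12)² = -4480 + 2448 + 2304 = 272
Divide by 272: (x - 12)²/16 + (y - 12)²/17 = 1
Ellipse, center (12, 12), major axis vertical; a² = 17, b² = 16.
c² = a² - b² = 1, so c = 1.
e = c/a = 1/√17 = √17/17.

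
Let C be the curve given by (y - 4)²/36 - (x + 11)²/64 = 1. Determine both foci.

Center (-11, 4). The positive term is the y-term, so the transverse axis is vertical; a² = 36, b² = 64.
c² = a² + b² = 36 + 64 = 100, so c = 10.
Foci lie on the vertical axis through the center: (h, k ± c).

(-11, -6) and (-11, 14)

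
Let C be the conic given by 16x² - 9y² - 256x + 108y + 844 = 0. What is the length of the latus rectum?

Group the x- and y-terms: 16(x² - 16x) -9(y² - 12y) = -844
Complete the square: 16(x - 8)² -9(y - 6)² = -844 + 1024 - 324 = -144
Divide through by -144 to get (y - 6)²/16 - (x - 8)²/9 = 1.
Hyperbola, center (8, 6), transverse axis vertical; a² = 16, b² = 9.
Latus rectum length = 2b²/a = 2·9/4 = 9/2.

9/2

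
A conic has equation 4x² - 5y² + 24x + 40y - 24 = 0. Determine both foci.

Group: 4(x² + 6x) -5(y² - 8y) = 24
4(x + 3)² -5(y - 4)² = 24 + 36 - 80 = -20
Divide through by -20 to get (y - 4)²/4 - (x + 3)²/5 = 1.
Hyperbola, center (-3, 4), transverse axis vertical; a² = 4, b² = 5.
c² = a² + b² = 4 + 5 = 9, so c = 3.
Foci lie on the vertical axis through the center: (h, k ± c).

(-3, 1) and (-3, 7)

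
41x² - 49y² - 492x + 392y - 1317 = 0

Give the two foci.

Group: 41(x² - 12x) -49(y² - 8y) = 1317
Completing the square gives 41(x - 6)² -49(y - 4)² = 1317 + 1476 - 784 = 2009.
Dividing both sides by 2009: (x - 6)²/49 - (y - 4)²/41 = 1
Hyperbola, center (6, 4), transverse axis horizontal; a² = 49, b² = 41.
c² = a² + b² = 49 + 41 = 90, so c = 3√10.
Foci lie on the horizontal axis through the center: (h ± c, k).

(6 - 3√10, 4) and (6 + 3√10, 4)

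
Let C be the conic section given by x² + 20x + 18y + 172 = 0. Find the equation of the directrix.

Only x is squared. Complete the square in x: (x + 10)² = -18(y + 4).
Vertex (-10, -4); 4p = -18 so p = -9/2. Opens down.
Directrix is the horizontal line y = k − p = -4 − (-9/2) = 1/2.

y = 1/2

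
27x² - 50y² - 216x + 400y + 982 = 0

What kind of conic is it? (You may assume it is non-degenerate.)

No xy term. Coefficients of x² and y² are A = 27, C = -50.
A and C have opposite signs ⇒ hyperbola.

hyperbola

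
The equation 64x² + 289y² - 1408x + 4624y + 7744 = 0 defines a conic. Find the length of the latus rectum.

128/17

Group: 64(x² - 22x) + 289(y² + 16y) = -7744
64(x - 11)² + 289(y + 8)² = -7744 + 7744 + 18496 = 18496
Divide through by 18496 to get (x - 11)²/289 + (y + 8)²/64 = 1.
Ellipse, center (11, -8), major axis horizontal; a² = 289, b² = 64.
Latus rectum length = 2b²/a = 2·64/17 = 128/17.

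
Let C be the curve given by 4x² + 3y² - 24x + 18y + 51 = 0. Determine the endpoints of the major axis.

(3, -5) and (3, -1)

Rearranging, 4(x² - 6x) + 3(y² + 6y) = -51.
Completing the square gives 4(x - 3)² + 3(y + 3)² = -51 + 36 + 27 = 12.
Divide through by 12 to get (x - 3)²/3 + (y + 3)²/4 = 1.
Ellipse, center (3, -3), major axis vertical; a² = 4, b² = 3.
a = 2. Vertices at (h, k ± a).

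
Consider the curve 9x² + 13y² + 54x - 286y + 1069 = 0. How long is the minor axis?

6√5

Group the x- and y-terms: 9(x² + 6x) + 13(y² - 22y) = -1069
Completing the square gives 9(x + 3)² + 13(y - 11)² = -1069 + 81 + 1573 = 585.
Dividing both sides by 585: (x + 3)²/65 + (y - 11)²/45 = 1
Ellipse, center (-3, 11), major axis horizontal; a² = 65, b² = 45.
b² = 45 so b = 3√5; the minor axis has length 2b = 6√5.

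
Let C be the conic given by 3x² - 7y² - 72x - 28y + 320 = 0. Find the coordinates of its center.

Rearranging, 3(x² - 24x) -7(y² + 4y) = -320.
Completing the square gives 3(x - 12)² -7(y + 2)² = -320 + 432 - 28 = 84.
Divide through by 84 to get (x - 12)²/28 - (y + 2)²/12 = 1.
Hyperbola with center (12, -2).

(12, -2)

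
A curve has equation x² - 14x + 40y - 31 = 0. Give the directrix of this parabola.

Only x is squared. Complete the square in x: (x - 7)² = -40(y - 2).
Vertex (7, 2); 4p = -40 so p = -10. Opens down.
Directrix is the horizontal line y = k − p = 2 − (-10) = 12.

y = 12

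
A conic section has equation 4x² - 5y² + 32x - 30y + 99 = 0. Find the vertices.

(-4, -7) and (-4, 1)

Collect terms: 4(x² + 8x) -5(y² + 6y) = -99
Complete the square: 4(x + 4)² -5(y + 3)² = -99 + 64 - 45 = -80
Dividing both sides by -80: (y + 3)²/16 - (x + 4)²/20 = 1
Hyperbola, center (-4, -3), transverse axis vertical; a² = 16, b² = 20.
a = 4. Vertices at (h, k ± a).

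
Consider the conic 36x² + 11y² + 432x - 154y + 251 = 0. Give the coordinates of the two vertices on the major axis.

Collect terms: 36(x² + 12x) + 11(y² - 14y) = -251
36(x + 6)² + 11(y - 7)² = -251 + 1296 + 539 = 1584
Divide through by 1584 to get (x + 6)²/44 + (y - 7)²/144 = 1.
Ellipse, center (-6, 7), major axis vertical; a² = 144, b² = 44.
a = 12. Vertices at (h, k ± a).

(-6, -5) and (-6, 19)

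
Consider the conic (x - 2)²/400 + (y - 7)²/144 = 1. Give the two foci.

Center (2, 7). The larger denominator 400 sits under the x-term, so the major axis is horizontal; a² = 400, b² = 144.
c² = a² - b² = 400 - 144 = 256, so c = 16.
Foci lie on the horizontal axis through the center: (h ± c, k).

(-14, 7) and (18, 7)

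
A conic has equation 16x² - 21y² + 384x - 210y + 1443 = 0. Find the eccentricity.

e = √777/21

Group the x- and y-terms: 16(x² + 24x) -21(y² + 10y) = -1443
16(x + 12)² -21(y + 5)² = -1443 + 2304 - 525 = 336
Divide through by 336 to get (x + 12)²/21 - (y + 5)²/16 = 1.
Hyperbola, center (-12, -5), transverse axis horizontal; a² = 21, b² = 16.
c² = a² + b² = 37, so c = √37.
e = c/a = √37/√21 = √777/21.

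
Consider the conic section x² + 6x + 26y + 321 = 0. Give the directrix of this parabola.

y = -11/2

Only x is squared. Complete the square in x: (x + 3)² = -26(y + 12).
Vertex (-3, -12); 4p = -26 so p = -13/2. Opens down.
Directrix is the horizontal line y = k − p = -12 − (-13/2) = -11/2.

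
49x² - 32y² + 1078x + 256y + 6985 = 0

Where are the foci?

(-11, -5) and (-11, 13)

Group: 49(x² + 22x) -32(y² - 8y) = -6985
49(x + 11)² -32(y - 4)² = -6985 + 5929 - 512 = -1568
Dividing both sides by -1568: (y - 4)²/49 - (x + 11)²/32 = 1
Hyperbola, center (-11, 4), transverse axis vertical; a² = 49, b² = 32.
c² = a² + b² = 49 + 32 = 81, so c = 9.
Foci lie on the vertical axis through the center: (h, k ± c).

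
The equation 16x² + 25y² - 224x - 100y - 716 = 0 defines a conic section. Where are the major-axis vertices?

Collect terms: 16(x² - 14x) + 25(y² - 4y) = 716
16(x - 7)² + 25(y - 2)² = 716 + 784 + 100 = 1600
Dividing both sides by 1600: (x - 7)²/100 + (y - 2)²/64 = 1
Ellipse, center (7, 2), major axis horizontal; a² = 100, b² = 64.
a = 10. Vertices at (h ± a, k).

(-3, 2) and (17, 2)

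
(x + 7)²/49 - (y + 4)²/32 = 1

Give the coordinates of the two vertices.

Center (-7, -4). The positive term is the x-term, so the transverse axis is horizontal; a² = 49, b² = 32.
a = 7. Vertices at (h ± a, k).

(-14, -4) and (0, -4)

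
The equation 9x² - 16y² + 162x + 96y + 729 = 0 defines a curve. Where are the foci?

Group the x- and y-terms: 9(x² + 18x) -16(y² - 6y) = -729
Completing the square gives 9(x + 9)² -16(y - 3)² = -729 + 729 - 144 = -144.
Divide through by -144 to get (y - 3)²/9 - (x + 9)²/16 = 1.
Hyperbola, center (-9, 3), transverse axis vertical; a² = 9, b² = 16.
c² = a² + b² = 9 + 16 = 25, so c = 5.
Foci lie on the vertical axis through the center: (h, k ± c).

(-9, -2) and (-9, 8)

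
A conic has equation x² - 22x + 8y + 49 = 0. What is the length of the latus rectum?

8

Only x is squared. Complete the square in x: (x - 11)² = -8(y - 9).
Vertex (11, 9); 4p = -8 so p = -2. Opens down.
Latus rectum length = |4p| = 8.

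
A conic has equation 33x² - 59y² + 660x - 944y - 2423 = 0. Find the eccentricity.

Collect terms: 33(x² + 20x) -59(y² + 16y) = 2423
Completing the square gives 33(x + 10)² -59(y + 8)² = 2423 + 3300 - 3776 = 1947.
Divide through by 1947 to get (x + 10)²/59 - (y + 8)²/33 = 1.
Hyperbola, center (-10, -8), transverse axis horizontal; a² = 59, b² = 33.
c² = a² + b² = 92, so c = 2√23.
e = c/a = 2√23/√59 = 2√1357/59.

e = 2√1357/59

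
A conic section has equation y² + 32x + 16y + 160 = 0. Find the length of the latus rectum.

Only y is squared. Complete the square in y: (y + 8)² = -32(x + 3).
Vertex (-3, -8); 4p = -32 so p = -8. Opens left.
Latus rectum length = |4p| = 32.

32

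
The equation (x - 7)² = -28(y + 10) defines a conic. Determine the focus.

(7, -17)

Vertex (7, -10); 4p = -28 so p = -7. Opens down.
Focus is p units from the vertex along the axis: (h, k + p).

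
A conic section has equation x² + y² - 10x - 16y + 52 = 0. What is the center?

Group the x- and y-terms: (x² - 10x) + (y² - 16y) = -52
(x - 5)² + (y - 8)² = -52 + 25 + 64 = 37
So (x - 5)² + (y - 8)² = 37.
Circle centered at (5, 8) with r² = 37.

(5, 8)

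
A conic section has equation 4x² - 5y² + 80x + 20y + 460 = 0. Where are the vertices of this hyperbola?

(-10, -2) and (-10, 6)

Rearranging, 4(x² + 20x) -5(y² - 4y) = -460.
Completing the square gives 4(x + 10)² -5(y - 2)² = -460 + 400 - 20 = -80.
Divide by -80: (y - 2)²/16 - (x + 10)²/20 = 1
Hyperbola, center (-10, 2), transverse axis vertical; a² = 16, b² = 20.
a = 4. Vertices at (h, k ± a).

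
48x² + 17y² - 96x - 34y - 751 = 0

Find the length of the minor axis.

2√17

Collect terms: 48(x² - 2x) + 17(y² - 2y) = 751
Complete the square in x and y: 48(x - 1)² + 17(y - 1)² = 751 + 48 + 17 = 816
Divide by 816: (x - 1)²/17 + (y - 1)²/48 = 1
Ellipse, center (1, 1), major axis vertical; a² = 48, b² = 17.
b² = 17 so b = √17; the minor axis has length 2b = 2√17.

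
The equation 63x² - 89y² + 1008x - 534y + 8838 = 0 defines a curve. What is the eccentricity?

Group the x- and y-terms: 63(x² + 16x) -89(y² + 6y) = -8838
63(x + 8)² -89(y + 3)² = -8838 + 4032 - 801 = -5607
Divide through by -5607 to get (y + 3)²/63 - (x + 8)²/89 = 1.
Hyperbola, center (-8, -3), transverse axis vertical; a² = 63, b² = 89.
c² = a² + b² = 152, so c = 2√38.
e = c/a = 2√38/3√7 = 2√266/21.

e = 2√266/21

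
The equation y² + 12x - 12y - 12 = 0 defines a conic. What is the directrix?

x = 7

Only y is squared. Complete the square in y: (y - 6)² = -12(x - 4).
Vertex (4, 6); 4p = -12 so p = -3. Opens left.
Directrix is the vertical line x = h − p = 4 − (-3) = 7.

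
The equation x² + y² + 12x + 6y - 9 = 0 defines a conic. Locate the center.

(-6, -3)

(x² + 12x) + (y² + 6y) = 9
Complete the square: (x + 6)² + (y + 3)² = 9 + 36 + 9 = 54
So (x + 6)² + (y + 3)² = 54.
Circle centered at (-6, -3) with r² = 54.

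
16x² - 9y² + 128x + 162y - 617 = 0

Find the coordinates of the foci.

Group: 16(x² + 8x) -9(y² - 18y) = 617
Complete the square in x and y: 16(x + 4)² -9(y - 9)² = 617 + 256 - 729 = 144
Divide through by 144 to get (x + 4)²/9 - (y - 9)²/16 = 1.
Hyperbola, center (-4, 9), transverse axis horizontal; a² = 9, b² = 16.
c² = a² + b² = 9 + 16 = 25, so c = 5.
Foci lie on the horizontal axis through the center: (h ± c, k).

(-9, 9) and (1, 9)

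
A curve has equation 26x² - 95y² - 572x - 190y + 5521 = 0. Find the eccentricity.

e = 11√26/26

26(x² - 22x) -95(y² + 2y) = -5521
26(x - 11)² -95(y + 1)² = -5521 + 3146 - 95 = -2470
Divide through by -2470 to get (y + 1)²/26 - (x - 11)²/95 = 1.
Hyperbola, center (11, -1), transverse axis vertical; a² = 26, b² = 95.
c² = a² + b² = 121, so c = 11.
e = c/a = 11/√26 = 11√26/26.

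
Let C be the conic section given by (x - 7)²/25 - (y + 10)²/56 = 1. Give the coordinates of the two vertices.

Center (7, -10). The positive term is the x-term, so the transverse axis is horizontal; a² = 25, b² = 56.
a = 5. Vertices at (h ± a, k).

(2, -10) and (12, -10)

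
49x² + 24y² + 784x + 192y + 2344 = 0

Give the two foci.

49(x² + 16x) + 24(y² + 8y) = -2344
Complete the square: 49(x + 8)² + 24(y + 4)² = -2344 + 3136 + 384 = 1176
Divide through by 1176 to get (x + 8)²/24 + (y + 4)²/49 = 1.
Ellipse, center (-8, -4), major axis vertical; a² = 49, b² = 24.
c² = a² - b² = 49 - 24 = 25, so c = 5.
Foci lie on the vertical axis through the center: (h, k ± c).

(-8, -9) and (-8, 1)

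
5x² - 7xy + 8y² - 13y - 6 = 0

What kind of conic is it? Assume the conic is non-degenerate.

ellipse

A = 5, B = -7, C = 8.
Discriminant B² − 4AC = (-7)² − 4·5·8 = -111.
B² − 4AC < 0 ⇒ ellipse.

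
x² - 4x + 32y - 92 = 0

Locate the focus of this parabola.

(2, -5)

Only x is squared. Complete the square in x: (x - 2)² = -32(y - 3).
Vertex (2, 3); 4p = -32 so p = -8. Opens down.
Focus is p units from the vertex along the axis: (h, k + p).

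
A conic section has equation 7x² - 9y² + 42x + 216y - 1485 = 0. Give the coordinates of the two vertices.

Group the x- and y-terms: 7(x² + 6x) -9(y² - 24y) = 1485
Complete the square: 7(x + 3)² -9(y - 12)² = 1485 + 63 - 1296 = 252
Divide through by 252 to get (x + 3)²/36 - (y - 12)²/28 = 1.
Hyperbola, center (-3, 12), transverse axis horizontal; a² = 36, b² = 28.
a = 6. Vertices at (h ± a, k).

(-9, 12) and (3, 12)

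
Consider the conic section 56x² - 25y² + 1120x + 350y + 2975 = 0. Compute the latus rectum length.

Collect terms: 56(x² + 20x) -25(y² - 14y) = -2975
Complete the square in x and y: 56(x + 10)² -25(y - 7)² = -2975 + 5600 - 1225 = 1400
Dividing both sides by 1400: (x + 10)²/25 - (y - 7)²/56 = 1
Hyperbola, center (-10, 7), transverse axis horizontal; a² = 25, b² = 56.
Latus rectum length = 2b²/a = 2·56/5 = 112/5.

112/5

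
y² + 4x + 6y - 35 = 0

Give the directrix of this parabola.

x = 12

Only y is squared. Complete the square in y: (y + 3)² = -4(x - 11).
Vertex (11, -3); 4p = -4 so p = -1. Opens left.
Directrix is the vertical line x = h − p = 11 − (-1) = 12.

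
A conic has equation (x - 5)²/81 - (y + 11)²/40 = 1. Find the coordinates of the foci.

(-6, -11) and (16, -11)

Center (5, -11). The positive term is the x-term, so the transverse axis is horizontal; a² = 81, b² = 40.
c² = a² + b² = 81 + 40 = 121, so c = 11.
Foci lie on the horizontal axis through the center: (h ± c, k).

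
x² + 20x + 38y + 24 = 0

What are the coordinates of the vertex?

(-10, 2)

Only x is squared. Complete the square in x: (x + 10)² = -38(y - 2).
Vertex (-10, 2); 4p = -38 so p = -19/2. Opens down.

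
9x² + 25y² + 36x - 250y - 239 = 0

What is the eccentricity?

e = 4/5

Group: 9(x² + 4x) + 25(y² - 10y) = 239
Complete the square in x and y: 9(x + 2)² + 25(y - 5)² = 239 + 36 + 625 = 900
Dividing both sides by 900: (x + 2)²/100 + (y - 5)²/36 = 1
Ellipse, center (-2, 5), major axis horizontal; a² = 100, b² = 36.
c² = a² - b² = 64, so c = 8.
e = c/a = 8/10 = 4/5.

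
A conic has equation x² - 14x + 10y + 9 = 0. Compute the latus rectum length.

10

Only x is squared. Complete the square in x: (x - 7)² = -10(y - 4).
Vertex (7, 4); 4p = -10 so p = -5/2. Opens down.
Latus rectum length = |4p| = 10.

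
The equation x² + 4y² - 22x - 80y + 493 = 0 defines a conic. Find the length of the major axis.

Rearranging, (x² - 22x) + 4(y² - 20y) = -493.
Complete the square: (x - 11)² + 4(y - 10)² = -493 + 121 + 400 = 28
Divide through by 28 to get (x - 11)²/28 + (y - 10)²/7 = 1.
Ellipse, center (11, 10), major axis horizontal; a² = 28, b² = 7.
a² = 28 so a = 2√7; the major axis has length 2a = 4√7.

4√7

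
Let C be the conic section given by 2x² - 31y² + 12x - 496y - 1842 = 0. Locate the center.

(-3, -8)

Rearranging, 2(x² + 6x) -31(y² + 16y) = 1842.
Completing the square gives 2(x + 3)² -31(y + 8)² = 1842 + 18 - 1984 = -124.
Divide through by -124 to get (y + 8)²/4 - (x + 3)²/62 = 1.
Hyperbola with center (-3, -8).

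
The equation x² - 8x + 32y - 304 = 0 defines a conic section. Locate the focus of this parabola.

(4, 2)

Only x is squared. Complete the square in x: (x - 4)² = -32(y - 10).
Vertex (4, 10); 4p = -32 so p = -8. Opens down.
Focus is p units from the vertex along the axis: (h, k + p).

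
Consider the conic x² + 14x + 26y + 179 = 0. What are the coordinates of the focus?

Only x is squared. Complete the square in x: (x + 7)² = -26(y + 5).
Vertex (-7, -5); 4p = -26 so p = -13/2. Opens down.
Focus is p units from the vertex along the axis: (h, k + p).

(-7, -23/2)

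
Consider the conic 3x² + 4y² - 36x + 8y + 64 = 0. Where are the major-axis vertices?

(2, -1) and (10, -1)

3(x² - 12x) + 4(y² + 2y) = -64
3(x - 6)² + 4(y + 1)² = -64 + 108 + 4 = 48
Dividing both sides by 48: (x - 6)²/16 + (y + 1)²/12 = 1
Ellipse, center (6, -1), major axis horizontal; a² = 16, b² = 12.
a = 4. Vertices at (h ± a, k).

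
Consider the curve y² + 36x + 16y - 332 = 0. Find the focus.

(2, -8)

Only y is squared. Complete the square in y: (y + 8)² = -36(x - 11).
Vertex (11, -8); 4p = -36 so p = -9. Opens left.
Focus is p units from the vertex along the axis: (h + p, k).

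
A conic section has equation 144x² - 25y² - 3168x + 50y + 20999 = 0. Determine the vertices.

(11, -11) and (11, 13)

Group: 144(x² - 22x) -25(y² - 2y) = -20999
Complete the square: 144(x - 11)² -25(y - 1)² = -20999 + 17424 - 25 = -3600
Divide through by -3600 to get (y - 1)²/144 - (x - 11)²/25 = 1.
Hyperbola, center (11, 1), transverse axis vertical; a² = 144, b² = 25.
a = 12. Vertices at (h, k ± a).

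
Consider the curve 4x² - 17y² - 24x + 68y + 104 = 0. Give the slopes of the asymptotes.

2√17/17 and -2√17/17

Group the x- and y-terms: 4(x² - 6x) -17(y² - 4y) = -104
Complete the square: 4(x - 3)² -17(y - 2)² = -104 + 36 - 68 = -136
Dividing both sides by -136: (y - 2)²/8 - (x - 3)²/34 = 1
Hyperbola, center (3, 2), transverse axis vertical; a² = 8, b² = 34.
For a vertical hyperbola the asymptotes have slope ±a/b.
Here that is ±2√2/√34 = ±2√17/17.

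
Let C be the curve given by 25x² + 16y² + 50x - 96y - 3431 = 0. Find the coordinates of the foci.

(-1, -6) and (-1, 12)

Group the x- and y-terms: 25(x² + 2x) + 16(y² - 6y) = 3431
25(x + 1)² + 16(y - 3)² = 3431 + 25 + 144 = 3600
Divide through by 3600 to get (x + 1)²/144 + (y - 3)²/225 = 1.
Ellipse, center (-1, 3), major axis vertical; a² = 225, b² = 144.
c² = a² - b² = 225 - 144 = 81, so c = 9.
Foci lie on the vertical axis through the center: (h, k ± c).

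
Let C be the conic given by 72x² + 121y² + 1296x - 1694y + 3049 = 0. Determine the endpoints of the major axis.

(-20, 7) and (2, 7)

Collect terms: 72(x² + 18x) + 121(y² - 14y) = -3049
Complete the square in x and y: 72(x + 9)² + 121(y - 7)² = -3049 + 5832 + 5929 = 8712
Divide by 8712: (x + 9)²/121 + (y - 7)²/72 = 1
Ellipse, center (-9, 7), major axis horizontal; a² = 121, b² = 72.
a = 11. Vertices at (h ± a, k).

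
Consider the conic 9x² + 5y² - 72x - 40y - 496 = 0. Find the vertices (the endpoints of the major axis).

(4, -8) and (4, 16)

Rearranging, 9(x² - 8x) + 5(y² - 8y) = 496.
Completing the square gives 9(x - 4)² + 5(y - 4)² = 496 + 144 + 80 = 720.
Divide by 720: (x - 4)²/80 + (y - 4)²/144 = 1
Ellipse, center (4, 4), major axis vertical; a² = 144, b² = 80.
a = 12. Vertices at (h, k ± a).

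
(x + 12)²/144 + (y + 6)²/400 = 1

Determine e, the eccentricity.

e = 4/5

Center (-12, -6). The larger denominator 400 sits under the y-term, so the major axis is vertical; a² = 400, b² = 144.
c² = a² - b² = 256, so c = 16.
e = c/a = 16/20 = 4/5.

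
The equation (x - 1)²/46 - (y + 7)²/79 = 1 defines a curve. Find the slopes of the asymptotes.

Center (1, -7). The positive term is the x-term, so the transverse axis is horizontal; a² = 46, b² = 79.
For a horizontal hyperbola the asymptotes have slope ±b/a.
Here that is ±√79/√46 = ±√3634/46.

√3634/46 and -√3634/46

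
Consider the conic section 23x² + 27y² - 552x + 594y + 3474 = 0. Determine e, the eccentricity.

Group the x- and y-terms: 23(x² - 24x) + 27(y² + 22y) = -3474
Completing the square gives 23(x - 12)² + 27(y + 11)² = -3474 + 3312 + 3267 = 3105.
Divide by 3105: (x - 12)²/135 + (y + 11)²/115 = 1
Ellipse, center (12, -11), major axis horizontal; a² = 135, b² = 115.
c² = a² - b² = 20, so c = 2√5.
e = c/a = 2√5/3√15 = 2√3/9.

e = 2√3/9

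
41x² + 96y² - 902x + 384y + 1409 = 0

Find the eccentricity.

e = √330/24

Collect terms: 41(x² - 22x) + 96(y² + 4y) = -1409
Completing the square gives 41(x - 11)² + 96(y + 2)² = -1409 + 4961 + 384 = 3936.
Dividing both sides by 3936: (x - 11)²/96 + (y + 2)²/41 = 1
Ellipse, center (11, -2), major axis horizontal; a² = 96, b² = 41.
c² = a² - b² = 55, so c = √55.
e = c/a = √55/4√6 = √330/24.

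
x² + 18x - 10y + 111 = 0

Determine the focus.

Only x is squared. Complete the square in x: (x + 9)² = 10(y - 3).
Vertex (-9, 3); 4p = 10 so p = 5/2. Opens up.
Focus is p units from the vertex along the axis: (h, k + p).

(-9, 11/2)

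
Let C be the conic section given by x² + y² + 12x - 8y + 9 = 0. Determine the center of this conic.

Group the x- and y-terms: (x² + 12x) + (y² - 8y) = -9
Completing the square gives (x + 6)² + (y - 4)² = -9 + 36 + 16 = 43.
So (x + 6)² + (y - 4)² = 43.
Circle centered at (-6, 4) with r² = 43.

(-6, 4)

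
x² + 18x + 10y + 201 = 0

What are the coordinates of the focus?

Only x is squared. Complete the square in x: (x + 9)² = -10(y + 12).
Vertex (-9, -12); 4p = -10 so p = -5/2. Opens down.
Focus is p units from the vertex along the axis: (h, k + p).

(-9, -29/2)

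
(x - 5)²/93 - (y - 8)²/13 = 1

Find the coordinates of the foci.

Center (5, 8). The positive term is the x-term, so the transverse axis is horizontal; a² = 93, b² = 13.
c² = a² + b² = 93 + 13 = 106, so c = √106.
Foci lie on the horizontal axis through the center: (h ± c, k).

(5 - √106, 8) and (5 + √106, 8)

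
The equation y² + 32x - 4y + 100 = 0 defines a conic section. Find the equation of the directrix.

x = 5

Only y is squared. Complete the square in y: (y - 2)² = -32(x + 3).
Vertex (-3, 2); 4p = -32 so p = -8. Opens left.
Directrix is the vertical line x = h − p = -3 − (-8) = 5.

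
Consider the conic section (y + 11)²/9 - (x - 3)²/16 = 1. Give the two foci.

Center (3, -11). The positive term is the y-term, so the transverse axis is vertical; a² = 9, b² = 16.
c² = a² + b² = 9 + 16 = 25, so c = 5.
Foci lie on the vertical axis through the center: (h, k ± c).

(3, -16) and (3, -6)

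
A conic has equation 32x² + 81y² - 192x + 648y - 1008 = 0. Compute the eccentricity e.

e = 7/9

32(x² - 6x) + 81(y² + 8y) = 1008
Complete the square in x and y: 32(x - 3)² + 81(y + 4)² = 1008 + 288 + 1296 = 2592
Divide through by 2592 to get (x - 3)²/81 + (y + 4)²/32 = 1.
Ellipse, center (3, -4), major axis horizontal; a² = 81, b² = 32.
c² = a² - b² = 49, so c = 7.
e = c/a = 7/9.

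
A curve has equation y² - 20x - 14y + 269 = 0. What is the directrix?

Only y is squared. Complete the square in y: (y - 7)² = 20(x - 11).
Vertex (11, 7); 4p = 20 so p = 5. Opens right.
Directrix is the vertical line x = h − p = 11 − (5) = 6.

x = 6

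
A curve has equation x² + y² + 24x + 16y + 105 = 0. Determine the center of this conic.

(-12, -8)

Rearranging, (x² + 24x) + (y² + 16y) = -105.
Complete the square in x and y: (x + 12)² + (y + 8)² = -105 + 144 + 64 = 103
So (x + 12)² + (y + 8)² = 103.
Circle centered at (-12, -8) with r² = 103.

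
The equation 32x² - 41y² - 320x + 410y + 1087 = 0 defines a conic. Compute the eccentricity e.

Rearranging, 32(x² - 10x) -41(y² - 10y) = -1087.
Complete the square in x and y: 32(x - 5)² -41(y - 5)² = -1087 + 800 - 1025 = -1312
Dividing both sides by -1312: (y - 5)²/32 - (x - 5)²/41 = 1
Hyperbola, center (5, 5), transverse axis vertical; a² = 32, b² = 41.
c² = a² + b² = 73, so c = √73.
e = c/a = √73/4√2 = √146/8.

e = √146/8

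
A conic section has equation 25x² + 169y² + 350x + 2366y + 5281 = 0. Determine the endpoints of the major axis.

Rearranging, 25(x² + 14x) + 169(y² + 14y) = -5281.
Complete the square: 25(x + 7)² + 169(y + 7)² = -5281 + 1225 + 8281 = 4225
Divide through by 4225 to get (x + 7)²/169 + (y + 7)²/25 = 1.
Ellipse, center (-7, -7), major axis horizontal; a² = 169, b² = 25.
a = 13. Vertices at (h ± a, k).

(-20, -7) and (6, -7)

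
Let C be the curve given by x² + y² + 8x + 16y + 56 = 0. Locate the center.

Collect terms: (x² + 8x) + (y² + 16y) = -56
Complete the square: (x + 4)² + (y + 8)² = -56 + 16 + 64 = 24
So (x + 4)² + (y + 8)² = 24.
Circle centered at (-4, -8) with r² = 24.

(-4, -8)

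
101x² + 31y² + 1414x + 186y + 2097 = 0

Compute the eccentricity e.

Collect terms: 101(x² + 14x) + 31(y² + 6y) = -2097
Complete the square: 101(x + 7)² + 31(y + 3)² = -2097 + 4949 + 279 = 3131
Dividing both sides by 3131: (x + 7)²/31 + (y + 3)²/101 = 1
Ellipse, center (-7, -3), major axis vertical; a² = 101, b² = 31.
c² = a² - b² = 70, so c = √70.
e = c/a = √70/√101 = √7070/101.

e = √7070/101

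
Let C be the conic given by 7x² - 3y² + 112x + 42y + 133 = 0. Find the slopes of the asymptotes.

Rearranging, 7(x² + 16x) -3(y² - 14y) = -133.
Completing the square gives 7(x + 8)² -3(y - 7)² = -133 + 448 - 147 = 168.
Dividing both sides by 168: (x + 8)²/24 - (y - 7)²/56 = 1
Hyperbola, center (-8, 7), transverse axis horizontal; a² = 24, b² = 56.
For a horizontal hyperbola the asymptotes have slope ±b/a.
Here that is ±2√14/2√6 = ±√21/3.

√21/3 and -√21/3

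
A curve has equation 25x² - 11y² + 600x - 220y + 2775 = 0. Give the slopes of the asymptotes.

5√11/11 and -5√11/11

Group: 25(x² + 24x) -11(y² + 20y) = -2775
Complete the square in x and y: 25(x + 12)² -11(y + 10)² = -2775 + 3600 - 1100 = -275
Divide through by -275 to get (y + 10)²/25 - (x + 12)²/11 = 1.
Hyperbola, center (-12, -10), transverse axis vertical; a² = 25, b² = 11.
For a vertical hyperbola the asymptotes have slope ±a/b.
Here that is ±5/√11 = ±5√11/11.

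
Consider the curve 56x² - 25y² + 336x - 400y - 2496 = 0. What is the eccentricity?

Group: 56(x² + 6x) -25(y² + 16y) = 2496
56(x + 3)² -25(y + 8)² = 2496 + 504 - 1600 = 1400
Dividing both sides by 1400: (x + 3)²/25 - (y + 8)²/56 = 1
Hyperbola, center (-3, -8), transverse axis horizontal; a² = 25, b² = 56.
c² = a² + b² = 81, so c = 9.
e = c/a = 9/5.

e = 9/5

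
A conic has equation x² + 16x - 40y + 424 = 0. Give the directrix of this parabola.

y = -1

Only x is squared. Complete the square in x: (x + 8)² = 40(y - 9).
Vertex (-8, 9); 4p = 40 so p = 10. Opens up.
Directrix is the horizontal line y = k − p = 9 − (10) = -1.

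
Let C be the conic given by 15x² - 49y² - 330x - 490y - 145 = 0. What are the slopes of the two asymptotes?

√15/7 and -√15/7

Group: 15(x² - 22x) -49(y² + 10y) = 145
Completing the square gives 15(x - 11)² -49(y + 5)² = 145 + 1815 - 1225 = 735.
Dividing both sides by 735: (x - 11)²/49 - (y + 5)²/15 = 1
Hyperbola, center (11, -5), transverse axis horizontal; a² = 49, b² = 15.
For a horizontal hyperbola the asymptotes have slope ±b/a.
Here that is ±√15/7.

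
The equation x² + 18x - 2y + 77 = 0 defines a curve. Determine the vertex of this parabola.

Only x is squared. Complete the square in x: (x + 9)² = 2(y + 2).
Vertex (-9, -2); 4p = 2 so p = 1/2. Opens up.

(-9, -2)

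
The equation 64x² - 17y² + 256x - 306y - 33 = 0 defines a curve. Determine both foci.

Collect terms: 64(x² + 4x) -17(y² + 18y) = 33
Completing the square gives 64(x + 2)² -17(y + 9)² = 33 + 256 - 1377 = -1088.
Dividing both sides by -1088: (y + 9)²/64 - (x + 2)²/17 = 1
Hyperbola, center (-2, -9), transverse axis vertical; a² = 64, b² = 17.
c² = a² + b² = 64 + 17 = 81, so c = 9.
Foci lie on the vertical axis through the center: (h, k ± c).

(-2, -18) and (-2, 0)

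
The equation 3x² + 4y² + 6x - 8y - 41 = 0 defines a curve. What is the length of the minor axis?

4√3

Rearranging, 3(x² + 2x) + 4(y² - 2y) = 41.
3(x + 1)² + 4(y - 1)² = 41 + 3 + 4 = 48
Dividing both sides by 48: (x + 1)²/16 + (y - 1)²/12 = 1
Ellipse, center (-1, 1), major axis horizontal; a² = 16, b² = 12.
b² = 12 so b = 2√3; the minor axis has length 2b = 4√3.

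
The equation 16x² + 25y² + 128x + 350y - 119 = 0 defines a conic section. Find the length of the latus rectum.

16(x² + 8x) + 25(y² + 14y) = 119
16(x + 4)² + 25(y + 7)² = 119 + 256 + 1225 = 1600
Divide by 1600: (x + 4)²/100 + (y + 7)²/64 = 1
Ellipse, center (-4, -7), major axis horizontal; a² = 100, b² = 64.
Latus rectum length = 2b²/a = 2·64/10 = 64/5.

64/5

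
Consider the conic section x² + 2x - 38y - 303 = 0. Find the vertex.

Only x is squared. Complete the square in x: (x + 1)² = 38(y + 8).
Vertex (-1, -8); 4p = 38 so p = 19/2. Opens up.

(-1, -8)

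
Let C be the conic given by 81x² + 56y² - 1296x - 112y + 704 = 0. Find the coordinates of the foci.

81(x² - 16x) + 56(y² - 2y) = -704
81(x - 8)² + 56(y - 1)² = -704 + 5184 + 56 = 4536
Dividing both sides by 4536: (x - 8)²/56 + (y - 1)²/81 = 1
Ellipse, center (8, 1), major axis vertical; a² = 81, b² = 56.
c² = a² - b² = 81 - 56 = 25, so c = 5.
Foci lie on the vertical axis through the center: (h, k ± c).

(8, -4) and (8, 6)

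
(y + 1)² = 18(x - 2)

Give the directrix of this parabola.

x = -5/2

Vertex (2, -1); 4p = 18 so p = 9/2. Opens right.
Directrix is the vertical line x = h − p = 2 − (9/2) = -5/2.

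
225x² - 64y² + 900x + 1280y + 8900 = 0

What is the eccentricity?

Collect terms: 225(x² + 4x) -64(y² - 20y) = -8900
225(x + 2)² -64(y - 10)² = -8900 + 900 - 6400 = -14400
Dividing both sides by -14400: (y - 10)²/225 - (x + 2)²/64 = 1
Hyperbola, center (-2, 10), transverse axis vertical; a² = 225, b² = 64.
c² = a² + b² = 289, so c = 17.
e = c/a = 17/15.

e = 17/15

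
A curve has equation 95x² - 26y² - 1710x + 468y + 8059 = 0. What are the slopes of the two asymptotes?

√2470/26 and -√2470/26

Collect terms: 95(x² - 18x) -26(y² - 18y) = -8059
Complete the square in x and y: 95(x - 9)² -26(y - 9)² = -8059 + 7695 - 2106 = -2470
Dividing both sides by -2470: (y - 9)²/95 - (x - 9)²/26 = 1
Hyperbola, center (9, 9), transverse axis vertical; a² = 95, b² = 26.
For a vertical hyperbola the asymptotes have slope ±a/b.
Here that is ±√95/√26 = ±√2470/26.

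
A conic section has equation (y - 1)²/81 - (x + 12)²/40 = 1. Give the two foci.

(-12, -10) and (-12, 12)

Center (-12, 1). The positive term is the y-term, so the transverse axis is vertical; a² = 81, b² = 40.
c² = a² + b² = 81 + 40 = 121, so c = 11.
Foci lie on the vertical axis through the center: (h, k ± c).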